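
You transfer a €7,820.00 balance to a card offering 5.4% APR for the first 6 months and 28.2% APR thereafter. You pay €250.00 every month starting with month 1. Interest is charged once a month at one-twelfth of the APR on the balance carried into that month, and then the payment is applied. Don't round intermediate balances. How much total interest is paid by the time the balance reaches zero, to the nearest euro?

€3,886

Promo months 1–6 at r₀ = 5.4%/12 = 0.0045; months 7+ at r₁ = 28.2%/12 = 0.0235.
After month 6: iterate B ← B·(1+r₀) − €250.00 for 6 months → €6,516.55.
Then at r₁ with €250.00/mo: n₂ = −ln(1 − r₁·B/P)/ln(1+r₁) ≈ 40.82 → 41 more payments.
Total paid = 46·€250.00 + €205.55 = €11,705.55; interest = €11,705.55 − €7,820.00 = €3,885.55.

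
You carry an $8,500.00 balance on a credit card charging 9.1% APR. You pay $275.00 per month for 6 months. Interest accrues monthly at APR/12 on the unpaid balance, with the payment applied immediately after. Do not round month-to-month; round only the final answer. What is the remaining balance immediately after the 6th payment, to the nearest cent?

$7,212.56

Monthly rate r = 9.1%/12 = 0.758333% = 0.00758333.
Each month: B ← B·(1+r) − $275.00.
Month 1: interest $64.46; balance after payment $8,289.46.
Month 2: interest $62.86; balance after payment $8,077.32.
Month 3: interest $61.25; balance after payment $7,863.57.
Month 4: interest $59.63; balance after payment $7,648.21.
Month 5: interest $58.00; balance after payment $7,431.20.
Month 6: interest $56.35; balance after payment $7,212.56.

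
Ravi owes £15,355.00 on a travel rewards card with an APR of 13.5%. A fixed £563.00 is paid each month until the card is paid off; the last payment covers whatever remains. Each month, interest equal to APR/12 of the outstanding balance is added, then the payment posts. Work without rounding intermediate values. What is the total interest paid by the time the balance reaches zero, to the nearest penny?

£3,088.64

Monthly rate r = 13.5%/12 = 1.125% = 0.01125.
Payoff takes n = ⌈−ln(1 − rB₀/P)/ln(1+r)⌉ = ⌈32.759⌉ = 33 payments; the last is £427.64.
Total paid = 32·£563.00 + £427.64 = £18,443.64.
Total interest = total paid − principal = £18,443.64 − £15,355.00 = £3,088.64.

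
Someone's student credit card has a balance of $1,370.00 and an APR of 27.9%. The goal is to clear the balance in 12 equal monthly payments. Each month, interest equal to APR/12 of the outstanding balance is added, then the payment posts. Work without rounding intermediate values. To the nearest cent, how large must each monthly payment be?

$132.15

Monthly rate r = 27.9%/12 = 2.325% = 0.02325.
Level-payment amortization: P = B₀·r / (1 − (1+r)^(−n)) = 1370.00·0.02325 / (1 − 1.02325^(−12)).
Denominator 1 − (1+r)^(−12) = 0.241039873.
P = 31.8525 / 0.241039873 ≈ 132.15.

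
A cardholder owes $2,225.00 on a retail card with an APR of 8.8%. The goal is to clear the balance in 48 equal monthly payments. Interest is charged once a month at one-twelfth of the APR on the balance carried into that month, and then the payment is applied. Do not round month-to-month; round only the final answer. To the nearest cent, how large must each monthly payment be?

$55.16

Monthly rate r = 8.8%/12 = 0.733333% = 0.00733333.
Level-payment amortization: P = B₀·r / (1 − (1+r)^(−n)) = 2225.00·0.00733333 / (1 − 1.00733^(−48)).
Denominator 1 − (1+r)^(−48) = 0.295816011.
P = 16.3167 / 0.295816011 ≈ 55.16.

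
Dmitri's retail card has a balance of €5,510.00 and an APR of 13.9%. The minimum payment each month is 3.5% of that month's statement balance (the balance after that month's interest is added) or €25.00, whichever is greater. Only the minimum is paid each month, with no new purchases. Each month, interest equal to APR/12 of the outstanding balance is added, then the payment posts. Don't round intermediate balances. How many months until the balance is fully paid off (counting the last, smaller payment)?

120 months

Monthly rate r = 13.9%/12 = 1.15833% = 0.0115833.
While 3.5% of the post-interest balance exceeds €25.00, each month B ← (B·(1+r))·(1 − 0.035), i.e. B shrinks by the factor (1+r)·0.965 = 0.97618.
This holds for months 1–86. Entering month 87 the balance is €692.86; 3.5% of the post-interest balance is now below €25.00, so the flat €25.00 minimum applies from here.
From month 87 a fixed €25.00 at rate r clears €692.86 in 34 more payments. Total: 86 + 34 = 120 months.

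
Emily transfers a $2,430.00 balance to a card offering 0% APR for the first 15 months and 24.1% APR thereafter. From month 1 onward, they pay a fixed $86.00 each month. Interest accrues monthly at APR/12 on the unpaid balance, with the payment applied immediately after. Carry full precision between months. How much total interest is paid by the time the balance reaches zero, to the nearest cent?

Promo months 1–15 at r₀ = 0%/12 = 0; months 16+ at r₁ = 24.1%/12 = 0.0200833.
After month 15 (no interest yet): B = $2,430.00 − 15·$86.00 = $1,140.00.
Then at r₁ with $86.00/mo: n₂ = −ln(1 − r₁·B/P)/ln(1+r₁) ≈ 15.57 → 16 more payments.
Total paid = 30·$86.00 + $49.01 = $2,629.01; interest = $2,629.01 − $2,430.00 = $199.01.

$199.01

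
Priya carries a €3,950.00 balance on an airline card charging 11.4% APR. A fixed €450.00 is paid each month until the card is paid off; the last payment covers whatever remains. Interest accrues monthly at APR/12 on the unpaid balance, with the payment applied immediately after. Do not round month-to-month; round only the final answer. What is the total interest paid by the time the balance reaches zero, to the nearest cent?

€194.37

Monthly rate r = 11.4%/12 = 0.95% = 0.0095.
Payoff takes n = ⌈−ln(1 − rB₀/P)/ln(1+r)⌉ = ⌈9.209⌉ = 10 payments; the last is €94.37.
Total paid = 9·€450.00 + €94.37 = €4,144.37.
Total interest = total paid − principal = €4,144.37 − €3,950.00 = €194.37.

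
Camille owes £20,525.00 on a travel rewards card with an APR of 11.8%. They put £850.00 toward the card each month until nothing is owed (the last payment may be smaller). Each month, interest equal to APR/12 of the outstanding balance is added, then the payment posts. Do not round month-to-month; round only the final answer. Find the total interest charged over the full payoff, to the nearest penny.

£3,023.41

Monthly rate r = 11.8%/12 = 0.983333% = 0.00983333.
Payoff takes n = ⌈−ln(1 − rB₀/P)/ln(1+r)⌉ = ⌈27.703⌉ = 28 payments; the last is £598.41.
Total paid = 27·£850.00 + £598.41 = £23,548.41.
Total interest = total paid − principal = £23,548.41 − £20,525.00 = £3,023.41.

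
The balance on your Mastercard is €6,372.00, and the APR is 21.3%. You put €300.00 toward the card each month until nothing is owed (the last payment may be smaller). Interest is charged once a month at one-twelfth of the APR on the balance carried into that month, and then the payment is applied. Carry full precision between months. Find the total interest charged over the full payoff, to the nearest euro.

Monthly rate r = 21.3%/12 = 1.775% = 0.01775.
Payoff takes n = ⌈−ln(1 − rB₀/P)/ln(1+r)⌉ = ⌈26.896⌉ = 27 payments; the last is €269.19.
Total paid = 26·€300.00 + €269.19 = €8,069.19.
Total interest = total paid − principal = €8,069.19 − €6,372.00 = €1,697.19.

€1,697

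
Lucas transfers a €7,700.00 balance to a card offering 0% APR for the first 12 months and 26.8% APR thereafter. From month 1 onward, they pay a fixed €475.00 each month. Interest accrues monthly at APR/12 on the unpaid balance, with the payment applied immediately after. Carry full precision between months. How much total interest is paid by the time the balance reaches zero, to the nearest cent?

€125.06

Promo months 1–12 at r₀ = 0%/12 = 0; months 13+ at r₁ = 26.8%/12 = 0.0223333.
After month 12 (no interest yet): B = €7,700.00 − 12·€475.00 = €2,000.00.
Then at r₁ with €475.00/mo: n₂ = −ln(1 − r₁·B/P)/ln(1+r₁) ≈ 4.47 → 5 more payments.
Total paid = 16·€475.00 + €225.06 = €7,825.06; interest = €7,825.06 − €7,700.00 = €125.06.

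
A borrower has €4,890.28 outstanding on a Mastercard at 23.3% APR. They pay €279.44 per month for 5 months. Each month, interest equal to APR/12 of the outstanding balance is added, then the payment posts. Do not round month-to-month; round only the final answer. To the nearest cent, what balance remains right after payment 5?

Monthly rate r = 23.3%/12 = 1.94167% = 0.0194167.
Each month: B ← B·(1+r) − €279.44.
Month 1: interest €94.95; balance after payment €4,705.79.
Month 2: interest €91.37; balance after payment €4,517.72.
Month 3: interest €87.72; balance after payment €4,326.00.
Month 4: interest €84.00; balance after payment €4,130.56.
Month 5: interest €80.20; balance after payment €3,931.32.

€3,931.32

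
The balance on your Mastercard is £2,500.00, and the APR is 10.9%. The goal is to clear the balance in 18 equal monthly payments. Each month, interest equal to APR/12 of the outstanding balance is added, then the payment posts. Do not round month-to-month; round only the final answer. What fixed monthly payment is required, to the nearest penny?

£151.18

Monthly rate r = 10.9%/12 = 0.908333% = 0.00908333.
Level-payment amortization: P = B₀·r / (1 − (1+r)^(−n)) = 2500.00·0.00908333 / (1 − 1.00908^(−18)).
Denominator 1 − (1+r)^(−18) = 0.150206503.
P = 22.7083 / 0.150206503 ≈ 151.18.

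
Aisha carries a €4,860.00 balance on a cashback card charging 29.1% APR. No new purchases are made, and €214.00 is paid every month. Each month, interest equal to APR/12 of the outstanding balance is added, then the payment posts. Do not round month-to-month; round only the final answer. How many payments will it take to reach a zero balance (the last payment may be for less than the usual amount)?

Monthly rate r = 29.1%/12 = 2.425% = 0.02425.
Recurrence: B ← B·(1+r) − €214.00.
Month 1: interest €117.86; balance after payment €4,763.85.
Month 2: interest €115.52; balance after payment €4,665.38.
Closed form: n = −ln(1 − rB₀/P)/ln(1+r) = −ln(0.44928)/ln(1.02425) ≈ 33.393, so the balance reaches zero during payment 34.

34 payments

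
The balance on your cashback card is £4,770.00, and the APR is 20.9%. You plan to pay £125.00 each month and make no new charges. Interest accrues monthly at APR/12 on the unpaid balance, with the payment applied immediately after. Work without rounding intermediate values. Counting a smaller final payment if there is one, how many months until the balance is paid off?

Monthly rate r = 20.9%/12 = 1.74167% = 0.0174167.
Recurrence: B ← B·(1+r) − £125.00.
Month 1: interest £83.08; balance after payment £4,728.08.
Month 2: interest £82.35; balance after payment £4,685.42.
Closed form: n = −ln(1 − rB₀/P)/ln(1+r) = −ln(0.33538)/ln(1.01742) ≈ 63.271, so the balance reaches zero during payment 64.

64 months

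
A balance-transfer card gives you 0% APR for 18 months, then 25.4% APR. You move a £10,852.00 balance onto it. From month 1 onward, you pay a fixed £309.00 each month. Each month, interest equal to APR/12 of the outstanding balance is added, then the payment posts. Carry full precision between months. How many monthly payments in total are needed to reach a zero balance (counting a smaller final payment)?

Promo months 1–18 at r₀ = 0%/12 = 0; months 19+ at r₁ = 25.4%/12 = 0.0211667.
After month 18 (no interest yet): B = £10,852.00 − 18·£309.00 = £5,290.00.
Then at r₁ with £309.00/mo: n₂ = −ln(1 − r₁·B/P)/ln(1+r₁) ≈ 21.48 → 22 more payments.

40 payments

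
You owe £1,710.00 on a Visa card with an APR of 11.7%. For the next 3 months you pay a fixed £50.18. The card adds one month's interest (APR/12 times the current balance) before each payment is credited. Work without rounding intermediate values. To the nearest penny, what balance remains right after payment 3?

£1,608.49

Monthly rate r = 11.7%/12 = 0.975% = 0.00975.
Each month: B ← B·(1+r) − £50.18.
Month 1: interest £16.67; balance after payment £1,676.49.
Month 2: interest £16.35; balance after payment £1,642.66.
Month 3: interest £16.02; balance after payment £1,608.49.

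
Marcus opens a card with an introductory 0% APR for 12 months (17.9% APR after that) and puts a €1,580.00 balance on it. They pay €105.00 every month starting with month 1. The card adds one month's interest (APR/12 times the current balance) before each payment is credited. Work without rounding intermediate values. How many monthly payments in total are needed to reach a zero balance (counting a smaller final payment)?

Promo months 1–12 at r₀ = 0%/12 = 0; months 13+ at r₁ = 17.9%/12 = 0.0149167.
After month 12 (no interest yet): B = €1,580.00 − 12·€105.00 = €320.00.
Then at r₁ with €105.00/mo: n₂ = −ln(1 − r₁·B/P)/ln(1+r₁) ≈ 3.14 → 4 more payments.

16 months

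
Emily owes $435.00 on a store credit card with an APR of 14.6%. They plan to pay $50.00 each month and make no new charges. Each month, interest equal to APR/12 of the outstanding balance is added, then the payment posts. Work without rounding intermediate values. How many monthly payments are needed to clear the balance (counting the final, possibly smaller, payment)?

10 payments

Monthly rate r = 14.6%/12 = 1.21667% = 0.0121667.
Recurrence: B ← B·(1+r) − $50.00.
Month 1: interest $5.29; balance after payment $390.29.
Month 2: interest $4.75; balance after payment $345.04.
Closed form: n = −ln(1 − rB₀/P)/ln(1+r) = −ln(0.89415)/ln(1.01217) ≈ 9.252, so the balance reaches zero during payment 10.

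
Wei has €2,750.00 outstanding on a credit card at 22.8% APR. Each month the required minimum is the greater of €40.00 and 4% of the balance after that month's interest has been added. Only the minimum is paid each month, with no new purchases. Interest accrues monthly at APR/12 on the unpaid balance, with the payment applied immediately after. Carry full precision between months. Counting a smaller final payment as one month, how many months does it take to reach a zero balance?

Monthly rate r = 22.8%/12 = 1.9% = 0.019.
While 4% of the post-interest balance exceeds €40.00, each month B ← (B·(1+r))·(1 − 0.04), i.e. B shrinks by the factor (1+r)·0.96 = 0.97824.
This holds for months 1–47. Entering month 48 the balance is €977.84; 4% of the post-interest balance is now below €40.00, so the flat €40.00 minimum applies from here.
From month 48 a fixed €40.00 at rate r clears €977.84 in 34 more payments. Total: 47 + 34 = 81 months.

81 months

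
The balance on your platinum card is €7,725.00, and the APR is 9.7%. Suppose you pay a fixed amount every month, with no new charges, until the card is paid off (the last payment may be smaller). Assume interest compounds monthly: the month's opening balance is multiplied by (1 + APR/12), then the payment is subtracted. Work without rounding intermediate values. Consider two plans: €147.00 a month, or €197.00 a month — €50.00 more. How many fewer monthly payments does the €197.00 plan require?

Monthly rate r = 9.7%/12 = 0.808333% = 0.00808333.
At €147.00/mo: n = ⌈−ln(1 − rB₀/P)/ln(1+r)⌉ = 69 payments (last €101.62); total interest = total paid − €7,725.00 = €2,372.62.
At €197.00/mo: 48 payments (last €69.48); total interest €1,603.48.
Payments saved = 69 − 48 = 21.

21 fewer payments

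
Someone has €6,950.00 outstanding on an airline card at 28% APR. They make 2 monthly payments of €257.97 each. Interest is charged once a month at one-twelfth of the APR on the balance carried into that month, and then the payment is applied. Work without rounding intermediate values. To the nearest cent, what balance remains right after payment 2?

€6,756.16

Monthly rate r = 28%/12 = 2.33333% = 0.0233333.
Each month: B ← B·(1+r) − €257.97.
Month 1: interest €162.17; balance after payment €6,854.20.
Month 2: interest €159.93; balance after payment €6,756.16.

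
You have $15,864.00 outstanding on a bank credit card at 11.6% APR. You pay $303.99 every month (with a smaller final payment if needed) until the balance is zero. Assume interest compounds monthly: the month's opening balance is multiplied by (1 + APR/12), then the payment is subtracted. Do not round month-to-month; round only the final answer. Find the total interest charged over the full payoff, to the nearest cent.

$6,322.16

Monthly rate r = 11.6%/12 = 0.966667% = 0.00966667.
Payoff takes n = ⌈−ln(1 − rB₀/P)/ln(1+r)⌉ = ⌈72.983⌉ = 73 payments; the last is $298.88.
Total paid = 72·$303.99 + $298.88 = $22,186.16.
Total interest = total paid − principal = $22,186.16 − $15,864.00 = $6,322.16.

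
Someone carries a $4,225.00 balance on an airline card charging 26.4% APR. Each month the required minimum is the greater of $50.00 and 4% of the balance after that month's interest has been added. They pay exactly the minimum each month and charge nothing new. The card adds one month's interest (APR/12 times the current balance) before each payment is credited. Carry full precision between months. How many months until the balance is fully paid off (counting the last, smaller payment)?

101 months

Monthly rate r = 26.4%/12 = 2.2% = 0.022.
While 4% of the post-interest balance exceeds $50.00, each month B ← (B·(1+r))·(1 − 0.04), i.e. B shrinks by the factor (1+r)·0.96 = 0.98112.
This holds for months 1–66. Entering month 67 the balance is $1,200.85; 4% of the post-interest balance is now below $50.00, so the flat $50.00 minimum applies from here.
From month 67 a fixed $50.00 at rate r clears $1,200.85 in 35 more payments. Total: 66 + 35 = 101 months.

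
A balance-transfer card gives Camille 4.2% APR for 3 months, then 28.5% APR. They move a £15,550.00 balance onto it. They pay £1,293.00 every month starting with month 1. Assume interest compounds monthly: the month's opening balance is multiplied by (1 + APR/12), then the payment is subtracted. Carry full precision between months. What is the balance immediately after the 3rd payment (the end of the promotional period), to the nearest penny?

£11,821.25

Promo months 1–3 at r₀ = 4.2%/12 = 0.0035; months 4+ at r₁ = 28.5%/12 = 0.02375.
After month 3: iterate B ← B·(1+r₀) − £1,293.00 for 3 months → £11,821.25.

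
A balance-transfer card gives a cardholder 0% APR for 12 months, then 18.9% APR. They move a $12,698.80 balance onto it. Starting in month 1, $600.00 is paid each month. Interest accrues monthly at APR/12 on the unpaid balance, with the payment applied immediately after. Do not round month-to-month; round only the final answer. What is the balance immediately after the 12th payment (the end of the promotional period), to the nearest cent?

$5,498.80

Promo months 1–12 at r₀ = 0%/12 = 0; months 13+ at r₁ = 18.9%/12 = 0.01575.
After month 12 (no interest yet): B = $12,698.80 − 12·$600.00 = $5,498.80.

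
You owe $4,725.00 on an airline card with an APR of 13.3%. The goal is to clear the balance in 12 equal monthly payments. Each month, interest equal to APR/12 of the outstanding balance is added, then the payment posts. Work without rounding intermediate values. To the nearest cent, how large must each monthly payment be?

$422.69

Monthly rate r = 13.3%/12 = 1.10833% = 0.0110833.
Level-payment amortization: P = B₀·r / (1 − (1+r)^(−n)) = 4725.00·0.0110833 / (1 − 1.01108^(−12)).
Denominator 1 − (1+r)^(−12) = 0.123894148.
P = 52.3688 / 0.123894148 ≈ 422.69.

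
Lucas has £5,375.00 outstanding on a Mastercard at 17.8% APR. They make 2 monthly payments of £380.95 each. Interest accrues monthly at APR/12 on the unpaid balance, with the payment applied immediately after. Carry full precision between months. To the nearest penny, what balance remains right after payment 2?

£4,768.09

Monthly rate r = 17.8%/12 = 1.48333% = 0.0148333.
Each month: B ← B·(1+r) − £380.95.
Month 1: interest £79.73; balance after payment £5,073.78.
Month 2: interest £75.26; balance after payment £4,768.09.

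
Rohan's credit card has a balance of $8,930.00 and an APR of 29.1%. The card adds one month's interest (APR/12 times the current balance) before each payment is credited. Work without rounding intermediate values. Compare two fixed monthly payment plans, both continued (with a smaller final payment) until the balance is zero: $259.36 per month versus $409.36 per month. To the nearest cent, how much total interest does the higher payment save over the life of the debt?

Monthly rate r = 29.1%/12 = 2.425% = 0.02425.
At $259.36/mo: n = ⌈−ln(1 − rB₀/P)/ln(1+r)⌉ = 76 payments (last $48.70); total interest = total paid − $8,930.00 = $10,570.70.
At $409.36/mo: 32 payments (last $174.14); total interest $3,934.30.
Interest saved = $10,570.70 − $3,934.30 = $6,636.40.

$6,636.40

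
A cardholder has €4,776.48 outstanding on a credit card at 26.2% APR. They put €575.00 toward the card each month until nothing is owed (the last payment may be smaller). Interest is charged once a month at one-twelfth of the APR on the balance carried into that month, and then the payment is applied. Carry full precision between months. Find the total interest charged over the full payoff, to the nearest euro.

€552

Monthly rate r = 26.2%/12 = 2.18333% = 0.0218333.
Payoff takes n = ⌈−ln(1 − rB₀/P)/ln(1+r)⌉ = ⌈9.266⌉ = 10 payments; the last is €153.89.
Total paid = 9·€575.00 + €153.89 = €5,328.89.
Total interest = total paid − principal = €5,328.89 − €4,776.48 = €552.41.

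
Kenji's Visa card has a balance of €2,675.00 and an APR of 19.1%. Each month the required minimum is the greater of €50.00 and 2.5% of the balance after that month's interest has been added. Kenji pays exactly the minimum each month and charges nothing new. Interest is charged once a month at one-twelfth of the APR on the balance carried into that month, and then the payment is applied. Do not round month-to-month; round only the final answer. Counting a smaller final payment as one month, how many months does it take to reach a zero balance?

Monthly rate r = 19.1%/12 = 1.59167% = 0.0159167.
While 2.5% of the post-interest balance exceeds €50.00, each month B ← (B·(1+r))·(1 − 0.025), i.e. B shrinks by the factor (1+r)·0.975 = 0.99052.
This holds for months 1–33. Entering month 34 the balance is €1,953.41; 2.5% of the post-interest balance is now below €50.00, so the flat €50.00 minimum applies from here.
From month 34 a fixed €50.00 at rate r clears €1,953.41 in 62 more payments. Total: 33 + 62 = 95 months.

95 months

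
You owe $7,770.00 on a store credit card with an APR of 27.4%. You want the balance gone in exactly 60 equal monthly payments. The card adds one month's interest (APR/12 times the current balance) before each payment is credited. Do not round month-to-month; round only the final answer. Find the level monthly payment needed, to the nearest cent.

Monthly rate r = 27.4%/12 = 2.28333% = 0.0228333.
Level-payment amortization: P = B₀·r / (1 − (1+r)^(−n)) = 7770.00·0.0228333 / (1 − 1.02283^(−60)).
Denominator 1 − (1+r)^(−60) = 0.741947764.
P = 177.415 / 0.741947764 ≈ 239.12.

$239.12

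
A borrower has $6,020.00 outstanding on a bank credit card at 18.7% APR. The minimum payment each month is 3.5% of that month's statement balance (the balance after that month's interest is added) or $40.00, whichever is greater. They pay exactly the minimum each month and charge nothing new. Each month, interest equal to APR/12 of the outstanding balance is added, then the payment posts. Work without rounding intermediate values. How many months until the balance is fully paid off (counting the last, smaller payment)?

Monthly rate r = 18.7%/12 = 1.55833% = 0.0155833.
While 3.5% of the post-interest balance exceeds $40.00, each month B ← (B·(1+r))·(1 − 0.035), i.e. B shrinks by the factor (1+r)·0.965 = 0.98004.
This holds for months 1–84. Entering month 85 the balance is $1,106.62; 3.5% of the post-interest balance is now below $40.00, so the flat $40.00 minimum applies from here.
From month 85 a fixed $40.00 at rate r clears $1,106.62 in 37 more payments. Total: 84 + 37 = 121 months.

121 months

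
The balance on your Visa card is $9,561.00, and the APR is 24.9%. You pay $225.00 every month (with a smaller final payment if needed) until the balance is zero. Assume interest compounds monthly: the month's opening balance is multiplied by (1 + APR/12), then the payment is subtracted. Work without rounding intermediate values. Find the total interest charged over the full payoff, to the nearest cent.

Monthly rate r = 24.9%/12 = 2.075% = 0.02075.
Payoff takes n = ⌈−ln(1 − rB₀/P)/ln(1+r)⌉ = ⌈103.948⌉ = 104 payments; the last is $213.35.
Total paid = 103·$225.00 + $213.35 = $23,388.35.
Total interest = total paid − principal = $23,388.35 − $9,561.00 = $13,827.35.

$13,827.35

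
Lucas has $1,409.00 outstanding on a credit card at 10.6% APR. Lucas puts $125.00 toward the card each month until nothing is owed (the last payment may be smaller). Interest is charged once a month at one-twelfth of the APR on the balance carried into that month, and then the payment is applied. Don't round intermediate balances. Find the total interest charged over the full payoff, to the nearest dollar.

Monthly rate r = 10.6%/12 = 0.883333% = 0.00883333.
Payoff takes n = ⌈−ln(1 − rB₀/P)/ln(1+r)⌉ = ⌈11.926⌉ = 12 payments; the last is $115.76.
Total paid = 11·$125.00 + $115.76 = $1,490.76.
Total interest = total paid − principal = $1,490.76 − $1,409.00 = $81.76.

$82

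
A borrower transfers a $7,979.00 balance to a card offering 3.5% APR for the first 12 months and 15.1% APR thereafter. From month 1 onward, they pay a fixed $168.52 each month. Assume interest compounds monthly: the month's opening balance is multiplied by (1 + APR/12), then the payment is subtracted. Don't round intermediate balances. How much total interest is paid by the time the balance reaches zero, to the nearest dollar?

Promo months 1–12 at r₀ = 3.5%/12 = 0.00291667; months 13+ at r₁ = 15.1%/12 = 0.0125833.
After month 12: iterate B ← B·(1+r₀) − $168.52 for 12 months → $6,207.79.
Then at r₁ with $168.52/mo: n₂ = −ln(1 − r₁·B/P)/ln(1+r₁) ≈ 49.80 → 50 more payments.
Total paid = 61·$168.52 + $135.14 = $10,414.86; interest = $10,414.86 − $7,979.00 = $2,435.86.

$2,436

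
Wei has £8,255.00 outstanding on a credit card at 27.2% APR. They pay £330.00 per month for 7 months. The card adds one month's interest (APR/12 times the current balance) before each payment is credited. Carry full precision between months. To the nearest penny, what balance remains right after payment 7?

£7,184.15

Monthly rate r = 27.2%/12 = 2.26667% = 0.0226667.
Each month: B ← B·(1+r) − £330.00.
Month 1: interest £187.11; balance after payment £8,112.11.
Month 2: interest £183.87; balance after payment £7,965.99.
Month 3: interest £180.56; balance after payment £7,816.55.
Month 4: interest £177.18; balance after payment £7,663.73.
Month 5: interest £173.71; balance after payment £7,507.44.
Month 6: interest £170.17; balance after payment £7,347.61.
Month 7: interest £166.55; balance after payment £7,184.15.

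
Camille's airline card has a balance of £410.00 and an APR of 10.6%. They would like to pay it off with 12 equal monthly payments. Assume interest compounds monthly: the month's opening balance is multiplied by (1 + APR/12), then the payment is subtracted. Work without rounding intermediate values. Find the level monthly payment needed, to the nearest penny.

£36.16

Monthly rate r = 10.6%/12 = 0.883333% = 0.00883333.
Level-payment amortization: P = B₀·r / (1 − (1+r)^(−n)) = 410.00·0.00883333 / (1 − 1.00883^(−12)).
Denominator 1 − (1+r)^(−12) = 0.100156637.
P = 3.62167 / 0.100156637 ≈ 36.16.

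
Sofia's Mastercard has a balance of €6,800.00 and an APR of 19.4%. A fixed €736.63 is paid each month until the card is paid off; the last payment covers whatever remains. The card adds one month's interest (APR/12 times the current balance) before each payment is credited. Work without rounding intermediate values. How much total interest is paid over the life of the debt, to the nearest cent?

Monthly rate r = 19.4%/12 = 1.61667% = 0.0161667.
Payoff takes n = ⌈−ln(1 − rB₀/P)/ln(1+r)⌉ = ⌈10.078⌉ = 11 payments; the last is €57.81.
Total paid = 10·€736.63 + €57.81 = €7,424.11.
Total interest = total paid − principal = €7,424.11 − €6,800.00 = €624.11.

€624.11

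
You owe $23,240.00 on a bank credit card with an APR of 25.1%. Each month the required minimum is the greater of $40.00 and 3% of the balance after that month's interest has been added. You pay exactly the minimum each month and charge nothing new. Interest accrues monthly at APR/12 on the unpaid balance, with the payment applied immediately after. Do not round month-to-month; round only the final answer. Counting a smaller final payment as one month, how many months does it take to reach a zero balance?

351 months

Monthly rate r = 25.1%/12 = 2.09167% = 0.0209167.
While 3% of the post-interest balance exceeds $40.00, each month B ← (B·(1+r))·(1 − 0.03), i.e. B shrinks by the factor (1+r)·0.97 = 0.99029.
This holds for months 1–296. Entering month 297 the balance is $1,293.59; 3% of the post-interest balance is now below $40.00, so the flat $40.00 minimum applies from here.
From month 297 a fixed $40.00 at rate r clears $1,293.59 in 55 more payments. Total: 296 + 55 = 351 months.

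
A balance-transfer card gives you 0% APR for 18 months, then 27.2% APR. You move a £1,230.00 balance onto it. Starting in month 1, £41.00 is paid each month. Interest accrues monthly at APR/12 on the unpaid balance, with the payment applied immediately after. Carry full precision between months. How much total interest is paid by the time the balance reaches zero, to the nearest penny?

Promo months 1–18 at r₀ = 0%/12 = 0; months 19+ at r₁ = 27.2%/12 = 0.0226667.
After month 18 (no interest yet): B = £1,230.00 − 18·£41.00 = £492.00.
Then at r₁ with £41.00/mo: n₂ = −ln(1 − r₁·B/P)/ln(1+r₁) ≈ 14.16 → 15 more payments.
Total paid = 32·£41.00 + £6.77 = £1,318.77; interest = £1,318.77 − £1,230.00 = £88.77.

£88.77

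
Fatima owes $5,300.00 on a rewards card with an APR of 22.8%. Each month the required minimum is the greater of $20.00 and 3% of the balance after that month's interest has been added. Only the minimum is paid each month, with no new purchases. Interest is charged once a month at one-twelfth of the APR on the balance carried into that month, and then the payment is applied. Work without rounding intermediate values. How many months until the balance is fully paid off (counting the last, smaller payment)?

232 months

Monthly rate r = 22.8%/12 = 1.9% = 0.019.
While 3% of the post-interest balance exceeds $20.00, each month B ← (B·(1+r))·(1 − 0.03), i.e. B shrinks by the factor (1+r)·0.97 = 0.98843.
This holds for months 1–180. Entering month 181 the balance is $652.44; 3% of the post-interest balance is now below $20.00, so the flat $20.00 minimum applies from here.
From month 181 a fixed $20.00 at rate r clears $652.44 in 52 more payments. Total: 180 + 52 = 232 months.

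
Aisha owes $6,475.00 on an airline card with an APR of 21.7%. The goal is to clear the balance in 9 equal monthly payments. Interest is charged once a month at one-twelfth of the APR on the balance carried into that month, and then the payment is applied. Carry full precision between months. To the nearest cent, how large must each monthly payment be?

Monthly rate r = 21.7%/12 = 1.80833% = 0.0180833.
Level-payment amortization: P = B₀·r / (1 − (1+r)^(−n)) = 6475.00·0.0180833 / (1 − 1.01808^(−9)).
Denominator 1 − (1+r)^(−9) = 0.14895985.
P = 117.09 / 0.14895985 ≈ 786.05.

$786.05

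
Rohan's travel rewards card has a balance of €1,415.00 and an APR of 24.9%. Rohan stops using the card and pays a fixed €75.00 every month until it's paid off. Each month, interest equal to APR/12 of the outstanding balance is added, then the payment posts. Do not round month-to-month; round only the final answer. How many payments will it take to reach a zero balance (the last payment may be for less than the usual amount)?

Monthly rate r = 24.9%/12 = 2.075% = 0.02075.
Recurrence: B ← B·(1+r) − €75.00.
Month 1: interest €29.36; balance after payment €1,369.36.
Month 2: interest €28.41; balance after payment €1,322.78.
Closed form: n = −ln(1 − rB₀/P)/ln(1+r) = −ln(0.60852)/ln(1.02075) ≈ 24.186, so the balance reaches zero during payment 25.

25 payments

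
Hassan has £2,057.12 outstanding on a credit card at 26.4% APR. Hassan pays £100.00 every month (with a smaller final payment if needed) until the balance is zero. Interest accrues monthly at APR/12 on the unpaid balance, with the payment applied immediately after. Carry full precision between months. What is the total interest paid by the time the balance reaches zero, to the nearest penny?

£711.83

Monthly rate r = 26.4%/12 = 2.2% = 0.022.
Payoff takes n = ⌈−ln(1 − rB₀/P)/ln(1+r)⌉ = ⌈27.687⌉ = 28 payments; the last is £68.95.
Total paid = 27·£100.00 + £68.95 = £2,768.95.
Total interest = total paid − principal = £2,768.95 − £2,057.12 = £711.83.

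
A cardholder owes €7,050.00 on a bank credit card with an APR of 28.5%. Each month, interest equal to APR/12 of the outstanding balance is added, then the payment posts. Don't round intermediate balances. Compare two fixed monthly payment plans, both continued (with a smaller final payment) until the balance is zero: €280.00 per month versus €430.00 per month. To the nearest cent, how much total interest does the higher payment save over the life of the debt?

€1,834.10

Monthly rate r = 28.5%/12 = 2.375% = 0.02375.
At €280.00/mo: n = ⌈−ln(1 − rB₀/P)/ln(1+r)⌉ = 39 payments (last €231.08); total interest = total paid − €7,050.00 = €3,821.08.
At €430.00/mo: 22 payments (last €6.98); total interest €1,986.98.
Interest saved = €3,821.08 − €1,986.98 = €1,834.10.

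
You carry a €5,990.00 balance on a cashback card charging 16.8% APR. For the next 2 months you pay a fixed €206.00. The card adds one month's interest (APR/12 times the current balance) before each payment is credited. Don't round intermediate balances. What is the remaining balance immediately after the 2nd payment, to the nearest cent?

Monthly rate r = 16.8%/12 = 1.4% = 0.014.
Each month: B ← B·(1+r) − €206.00.
Month 1: interest €83.86; balance after payment €5,867.86.
Month 2: interest €82.15; balance after payment €5,744.01.

€5,744.01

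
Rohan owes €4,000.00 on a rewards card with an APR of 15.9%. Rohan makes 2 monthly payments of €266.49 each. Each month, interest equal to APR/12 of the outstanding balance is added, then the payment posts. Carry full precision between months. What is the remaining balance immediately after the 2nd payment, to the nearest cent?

€3,570.19

Monthly rate r = 15.9%/12 = 1.325% = 0.01325.
Each month: B ← B·(1+r) − €266.49.
Month 1: interest €53.00; balance after payment €3,786.51.
Month 2: interest €50.17; balance after payment €3,570.19.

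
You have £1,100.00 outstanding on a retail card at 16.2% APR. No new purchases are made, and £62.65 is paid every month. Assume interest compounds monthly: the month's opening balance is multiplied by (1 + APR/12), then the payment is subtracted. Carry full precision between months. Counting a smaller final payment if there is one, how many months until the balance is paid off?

Monthly rate r = 16.2%/12 = 1.35% = 0.0135.
Recurrence: B ← B·(1+r) − £62.65.
Month 1: interest £14.85; balance after payment £1,052.20.
Month 2: interest £14.20; balance after payment £1,003.75.
Closed form: n = −ln(1 − rB₀/P)/ln(1+r) = −ln(0.76297)/ln(1.0135) ≈ 20.175, so the balance reaches zero during payment 21.

21 payments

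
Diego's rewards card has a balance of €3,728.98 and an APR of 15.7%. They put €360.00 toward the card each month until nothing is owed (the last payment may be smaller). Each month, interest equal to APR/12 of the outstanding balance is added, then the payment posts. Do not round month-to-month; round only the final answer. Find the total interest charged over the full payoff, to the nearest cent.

€304.65

Monthly rate r = 15.7%/12 = 1.30833% = 0.0130833.
Payoff takes n = ⌈−ln(1 − rB₀/P)/ln(1+r)⌉ = ⌈11.203⌉ = 12 payments; the last is €73.63.
Total paid = 11·€360.00 + €73.63 = €4,033.63.
Total interest = total paid − principal = €4,033.63 − €3,728.98 = €304.65.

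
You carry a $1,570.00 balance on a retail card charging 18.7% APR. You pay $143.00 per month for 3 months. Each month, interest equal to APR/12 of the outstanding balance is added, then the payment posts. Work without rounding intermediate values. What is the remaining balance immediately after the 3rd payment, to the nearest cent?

Monthly rate r = 18.7%/12 = 1.55833% = 0.0155833.
Each month: B ← B·(1+r) − $143.00.
Month 1: interest $24.47; balance after payment $1,451.47.
Month 2: interest $22.62; balance after payment $1,331.08.
Month 3: interest $20.74; balance after payment $1,208.83.

$1,208.83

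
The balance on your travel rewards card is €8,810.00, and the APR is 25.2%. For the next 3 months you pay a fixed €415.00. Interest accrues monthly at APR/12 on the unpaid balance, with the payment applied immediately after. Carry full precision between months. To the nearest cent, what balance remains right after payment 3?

Monthly rate r = 25.2%/12 = 2.1% = 0.021.
Each month: B ← B·(1+r) − €415.00.
Month 1: interest €185.01; balance after payment €8,580.01.
Month 2: interest €180.18; balance after payment €8,345.19.
Month 3: interest €175.25; balance after payment €8,105.44.

€8,105.44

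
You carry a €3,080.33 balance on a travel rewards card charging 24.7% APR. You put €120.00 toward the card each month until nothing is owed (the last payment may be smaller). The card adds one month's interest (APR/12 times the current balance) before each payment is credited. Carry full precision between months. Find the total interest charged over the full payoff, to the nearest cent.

Monthly rate r = 24.7%/12 = 2.05833% = 0.0205833.
Payoff takes n = ⌈−ln(1 − rB₀/P)/ln(1+r)⌉ = ⌈36.887⌉ = 37 payments; the last is €106.53.
Total paid = 36·€120.00 + €106.53 = €4,426.53.
Total interest = total paid − principal = €4,426.53 − €3,080.33 = €1,346.20.

€1,346.20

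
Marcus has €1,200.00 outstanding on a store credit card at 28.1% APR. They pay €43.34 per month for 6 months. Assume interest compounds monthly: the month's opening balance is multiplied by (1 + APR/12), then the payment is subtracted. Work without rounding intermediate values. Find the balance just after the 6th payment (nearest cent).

€1,103.04

Monthly rate r = 28.1%/12 = 2.34167% = 0.0234167.
Each month: B ← B·(1+r) − €43.34.
Month 1: interest €28.10; balance after payment €1,184.76.
Month 2: interest €27.74; balance after payment €1,169.16.
Month 3: interest €27.38; balance after payment €1,153.20.
Month 4: interest €27.00; balance after payment €1,136.87.
Month 5: interest €26.62; balance after payment €1,120.15.
Month 6: interest €26.23; balance after payment €1,103.04.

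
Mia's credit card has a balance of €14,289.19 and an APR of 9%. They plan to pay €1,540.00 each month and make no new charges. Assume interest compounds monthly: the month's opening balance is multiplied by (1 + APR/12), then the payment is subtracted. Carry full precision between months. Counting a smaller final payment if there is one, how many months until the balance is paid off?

10 payments

Monthly rate r = 9%/12 = 0.75% = 0.0075.
Recurrence: B ← B·(1+r) − €1,540.00.
Month 1: interest €107.17; balance after payment €12,856.36.
Month 2: interest €96.42; balance after payment €11,412.78.
Closed form: n = −ln(1 − rB₀/P)/ln(1+r) = −ln(0.93041)/ln(1.0075) ≈ 9.653, so the balance reaches zero during payment 10.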